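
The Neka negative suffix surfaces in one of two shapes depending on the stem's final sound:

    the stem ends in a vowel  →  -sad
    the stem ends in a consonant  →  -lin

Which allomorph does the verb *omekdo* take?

-sad

Since the final sound of *omekdo* is /o/ (a vowel), it takes -sad.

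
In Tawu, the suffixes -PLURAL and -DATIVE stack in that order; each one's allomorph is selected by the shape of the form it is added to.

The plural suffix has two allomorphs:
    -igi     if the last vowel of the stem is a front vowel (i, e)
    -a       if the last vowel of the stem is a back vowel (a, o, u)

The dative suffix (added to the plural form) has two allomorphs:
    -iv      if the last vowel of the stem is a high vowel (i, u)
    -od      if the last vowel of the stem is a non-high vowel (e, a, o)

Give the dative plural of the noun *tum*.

*tum* — last vowel /u/ (a back vowel) → -a → *tuma*.
The plural form *tuma*: last vowel = /a/, a non-high vowel → -od → *tumaod*.

tumaod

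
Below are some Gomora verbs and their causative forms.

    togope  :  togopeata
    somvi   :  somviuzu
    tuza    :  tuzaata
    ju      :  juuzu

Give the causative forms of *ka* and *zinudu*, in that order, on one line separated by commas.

The suffix is conditioned by the last vowel: -uzu when the last vowel of the stem is a high vowel (*somvi*, *ju*); -ata when the last vowel of the stem is a non-high vowel (*togope*, *tuza*).
*ka*: last vowel = /a/, a non-high vowel → -ata → *kaata*.
*zinudu* — last vowel /u/ (a high vowel) → -uzu → *zinuduuzu*.

kaata, zinuduuzu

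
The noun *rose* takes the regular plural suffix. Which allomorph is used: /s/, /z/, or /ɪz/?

The stem *rose* ends in a sibilant (/s, z, ʃ, ʒ, tʃ, dʒ/).
The plural suffix surfaces as /ɪz/ after sibilants, /s/ after other voiceless consonants, and /z/ after other voiced sounds.
So the plural -s on *rose* is pronounced /ɪz/.

/ɪz/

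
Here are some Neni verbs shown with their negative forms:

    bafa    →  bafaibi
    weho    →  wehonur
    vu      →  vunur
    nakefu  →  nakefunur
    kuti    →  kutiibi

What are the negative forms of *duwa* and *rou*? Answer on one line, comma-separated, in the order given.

The pattern is rounding harmony: -nur when the last vowel of the stem is a rounded vowel (*weho*, *vu*, *nakefu*); -ibi when the last vowel of the stem is an unrounded vowel (*bafa*, *kuti*).
*duwa*: last vowel = /a/, an unrounded vowel → -ibi → *duwaibi*.
Since the last vowel of *rou* is /u/ (a rounded vowel), it takes -nur, giving *rounur*.

duwaibi, rounur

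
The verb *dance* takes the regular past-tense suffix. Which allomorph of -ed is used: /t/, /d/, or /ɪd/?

The stem *dance* ends in a voiceless consonant other than /t/.
The -ed suffix is realized as /ɪd/ after /t, d/; as /t/ after other voiceless consonants; and as /d/ after other voiced sounds.
So -ed on *dance* is pronounced /t/.

/t/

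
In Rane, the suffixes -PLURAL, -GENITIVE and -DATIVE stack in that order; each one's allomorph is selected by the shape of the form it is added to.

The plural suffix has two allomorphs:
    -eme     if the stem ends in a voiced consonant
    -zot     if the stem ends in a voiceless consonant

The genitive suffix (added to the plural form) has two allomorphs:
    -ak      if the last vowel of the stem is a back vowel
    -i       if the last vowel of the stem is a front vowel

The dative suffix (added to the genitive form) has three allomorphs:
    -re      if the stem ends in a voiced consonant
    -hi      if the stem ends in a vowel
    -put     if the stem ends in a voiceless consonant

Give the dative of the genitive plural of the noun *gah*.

*gah* — final consonant /h/ (voiceless) → -zot → *gahzot*.
The plural form *gahzot* — last vowel /o/ (a back vowel) → -ak → *gahzotak*.
Since the final sound of the genitive form *gahzotak* is /k/ (a voiceless consonant), it takes -put, giving *gahzotakput*.

gahzotakput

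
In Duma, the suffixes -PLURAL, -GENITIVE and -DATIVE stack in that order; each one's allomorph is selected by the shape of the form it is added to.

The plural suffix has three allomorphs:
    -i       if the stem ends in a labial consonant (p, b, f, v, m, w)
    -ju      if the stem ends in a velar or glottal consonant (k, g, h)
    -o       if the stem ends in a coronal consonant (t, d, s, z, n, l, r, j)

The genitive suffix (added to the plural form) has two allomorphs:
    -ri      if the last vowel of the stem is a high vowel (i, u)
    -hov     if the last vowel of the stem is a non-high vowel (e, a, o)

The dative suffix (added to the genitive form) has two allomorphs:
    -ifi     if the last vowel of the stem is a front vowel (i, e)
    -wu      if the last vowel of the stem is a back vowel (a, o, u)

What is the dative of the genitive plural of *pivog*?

pivogjuriifi

Since the final consonant of *pivog* is /g/ (velar/glottal), it takes -ju, giving *pivogju*.
The plural form *pivogju*: last vowel = /u/, a high vowel → -ri → *pivogjuri*.
The last vowel of the genitive form *pivogjuri* is /i/, which is a front vowel, so the dative suffix is -ifi, giving *pivogjuriifi*.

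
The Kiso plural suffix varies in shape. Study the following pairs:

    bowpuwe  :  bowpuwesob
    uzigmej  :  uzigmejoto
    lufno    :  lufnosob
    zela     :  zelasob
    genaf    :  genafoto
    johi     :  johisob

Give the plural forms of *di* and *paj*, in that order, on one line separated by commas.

disob, pajoto

The pattern is consonant vs. vowel: -oto when the stem ends in a consonant (*uzigmej*, *genaf*); -sob when the stem ends in a vowel (*bowpuwe*, *lufno*, *zela*, *johi*).
*di*: final sound = /i/, a vowel → -sob → *disob*.
The final sound of *paj* is /j/, which is a consonant, so the suffix is -oto, giving *pajoto*.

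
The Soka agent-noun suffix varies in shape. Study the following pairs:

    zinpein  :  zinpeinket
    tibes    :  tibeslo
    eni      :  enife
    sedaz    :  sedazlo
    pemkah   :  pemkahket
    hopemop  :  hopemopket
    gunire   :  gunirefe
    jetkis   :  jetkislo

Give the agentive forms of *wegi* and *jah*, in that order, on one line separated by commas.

Looking at the final sound of each stem: -lo when the stem ends in a sibilant (*tibes*, *sedaz*, *jetkis*); -ket when the stem ends in a non-sibilant consonant (*zinpein*, *pemkah*, *hopemop*); -fe when the stem ends in a vowel (*eni*, *gunire*).
The final sound of *wegi* is /i/, which is a vowel, so the suffix is -fe, giving *wegife*.
Since the final sound of *jah* is /h/ (a non-sibilant consonant), it takes -ket, giving *jahket*.

wegife, jahket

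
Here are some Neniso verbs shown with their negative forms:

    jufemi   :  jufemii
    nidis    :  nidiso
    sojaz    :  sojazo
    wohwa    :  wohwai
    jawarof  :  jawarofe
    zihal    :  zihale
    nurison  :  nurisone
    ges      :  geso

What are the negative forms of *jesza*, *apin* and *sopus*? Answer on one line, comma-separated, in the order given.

Looking at the final sound of each stem: -o when the stem ends in a sibilant (*nidis*, *sojaz*, *ges*); -e when the stem ends in a non-sibilant consonant (*jawarof*, *zihal*, *nurison*); -i when the stem ends in a vowel (*jufemi*, *wohwa*).
Since the final sound of *jesza* is /a/ (a vowel), it takes -i, giving *jeszai*.
*apin*: final sound = /n/, a non-sibilant consonant → -e → *apine*.
The final sound of *sopus* is /s/, which is a sibilant, so the suffix is -o, giving *sopuso*.

jeszai, apine, sopuso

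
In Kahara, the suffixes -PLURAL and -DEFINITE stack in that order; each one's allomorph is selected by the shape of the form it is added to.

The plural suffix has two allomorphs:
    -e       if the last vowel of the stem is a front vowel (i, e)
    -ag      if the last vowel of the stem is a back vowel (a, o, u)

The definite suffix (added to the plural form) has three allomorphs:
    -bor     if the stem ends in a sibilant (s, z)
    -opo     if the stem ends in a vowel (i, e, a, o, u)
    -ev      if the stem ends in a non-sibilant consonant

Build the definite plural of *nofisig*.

The last vowel of *nofisig* is /i/, which is a front vowel, so the plural suffix is -e, giving *nofisige*.
The plural form *nofisige* — final sound /e/ (a vowel) → -opo → *nofisigeopo*.

nofisigeopo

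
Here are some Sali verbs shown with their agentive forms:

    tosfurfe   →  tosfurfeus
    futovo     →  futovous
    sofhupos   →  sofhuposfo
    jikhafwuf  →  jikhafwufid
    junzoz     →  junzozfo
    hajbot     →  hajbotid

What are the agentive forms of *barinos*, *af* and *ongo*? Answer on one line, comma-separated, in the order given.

The alternation tracks the final sound of the stem — -fo when the stem ends in a sibilant (*sofhupos*, *junzoz*); -id when the stem ends in a non-sibilant consonant (*jikhafwuf*, *hajbot*); -us when the stem ends in a vowel (*tosfurfe*, *futovo*).
The final sound of *barinos* is /s/, which is a sibilant, so the suffix is -fo, giving *barinosfo*.
*af*: final sound = /f/, a non-sibilant consonant → -id → *afid*.
Since the final sound of *ongo* is /o/ (a vowel), it takes -us, giving *ongous*.

barinosfo, afid, ongous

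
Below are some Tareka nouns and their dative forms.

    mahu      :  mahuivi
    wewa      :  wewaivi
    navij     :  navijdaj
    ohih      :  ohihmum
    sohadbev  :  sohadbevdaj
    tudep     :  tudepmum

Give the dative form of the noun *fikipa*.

fikipaivi

Looking at the final sound of each stem: -mum when the stem ends in a voiceless consonant (*ohih*, *tudep*); -daj when the stem ends in a voiced consonant (*navij*, *sohadbev*); -ivi when the stem ends in a vowel (*mahu*, *wewa*).
Since the final sound of *fikipa* is /a/ (a vowel), it takes -ivi, giving *fikipaivi*.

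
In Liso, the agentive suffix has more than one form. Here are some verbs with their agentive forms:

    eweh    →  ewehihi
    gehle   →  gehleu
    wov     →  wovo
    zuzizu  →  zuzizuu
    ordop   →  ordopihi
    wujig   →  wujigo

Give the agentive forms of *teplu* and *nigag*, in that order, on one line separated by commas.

The suffix is conditioned by the final sound: -ihi when the stem ends in a voiceless consonant (*eweh*, *ordop*); -o when the stem ends in a voiced consonant (*wov*, *wujig*); -u when the stem ends in a vowel (*gehle*, *zuzizu*).
The final sound of *teplu* is /u/, which is a vowel, so the suffix is -u, giving *tepluu*.
Since the final sound of *nigag* is /g/ (a voiced consonant), it takes -o, giving *nigago*.

tepluu, nigago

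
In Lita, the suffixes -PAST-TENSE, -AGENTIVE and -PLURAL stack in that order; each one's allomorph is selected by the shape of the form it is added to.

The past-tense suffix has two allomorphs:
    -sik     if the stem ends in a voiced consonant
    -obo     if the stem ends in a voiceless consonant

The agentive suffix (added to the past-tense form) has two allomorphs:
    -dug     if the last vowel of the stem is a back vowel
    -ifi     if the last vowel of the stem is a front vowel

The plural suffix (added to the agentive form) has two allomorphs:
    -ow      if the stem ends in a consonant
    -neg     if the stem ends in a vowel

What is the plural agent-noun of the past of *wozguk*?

The final consonant of *wozguk* is /k/, which is voiceless, so the past-tense suffix is -obo, giving *wozgukobo*.
Since the last vowel of the past-tense form *wozgukobo* is /o/ (a back vowel), it takes -dug, giving *wozgukobodug*.
The final sound of the agentive form *wozgukobodug* is /g/, which is a consonant, so the plural suffix is -ow, giving *wozgukobodugow*.

wozgukobodugow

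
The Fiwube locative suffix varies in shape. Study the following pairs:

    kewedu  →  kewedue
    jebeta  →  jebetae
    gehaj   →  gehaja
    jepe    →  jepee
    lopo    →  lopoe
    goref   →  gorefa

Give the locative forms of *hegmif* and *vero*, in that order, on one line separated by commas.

The suffix is conditioned by the final sound: -a when the stem ends in a consonant (*gehaj*, *goref*); -e when the stem ends in a vowel (*kewedu*, *jebeta*, *jepe*, *lopo*).
*hegmif* — final sound /f/ (a consonant) → -a → *hegmifa*.
Since the final sound of *vero* is /o/ (a vowel), it takes -e, giving *veroe*.

hegmifa, veroe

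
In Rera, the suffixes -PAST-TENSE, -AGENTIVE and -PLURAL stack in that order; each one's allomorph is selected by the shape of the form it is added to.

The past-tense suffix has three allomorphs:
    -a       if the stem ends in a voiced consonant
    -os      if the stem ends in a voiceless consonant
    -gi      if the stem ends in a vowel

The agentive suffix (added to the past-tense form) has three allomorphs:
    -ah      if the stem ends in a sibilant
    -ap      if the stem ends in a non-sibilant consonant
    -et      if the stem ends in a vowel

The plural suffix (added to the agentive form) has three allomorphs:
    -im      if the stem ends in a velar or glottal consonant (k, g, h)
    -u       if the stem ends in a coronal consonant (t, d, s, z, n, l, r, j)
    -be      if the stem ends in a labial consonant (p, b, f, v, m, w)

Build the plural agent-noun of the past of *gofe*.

gofegietu

The final sound of *gofe* is /e/, which is a vowel, so the past-tense suffix is -gi, giving *gofegi*.
Since the final sound of the past-tense form *gofegi* is /i/ (a vowel), it takes -et, giving *gofegiet*.
Since the final consonant of the agentive form *gofegiet* is /t/ (coronal), it takes -u, giving *gofegietu*.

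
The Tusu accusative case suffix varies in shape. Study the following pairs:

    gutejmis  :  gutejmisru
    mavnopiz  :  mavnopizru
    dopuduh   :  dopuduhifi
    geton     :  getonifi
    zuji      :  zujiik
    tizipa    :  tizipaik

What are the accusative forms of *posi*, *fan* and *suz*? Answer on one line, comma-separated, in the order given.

Looking at the final sound of each stem: -ru when the stem ends in a sibilant (*gutejmis*, *mavnopiz*); -ifi when the stem ends in a non-sibilant consonant (*dopuduh*, *geton*); -ik when the stem ends in a vowel (*zuji*, *tizipa*).
*posi* — final sound /i/ (a vowel) → -ik → *posiik*.
*fan* — final sound /n/ (a non-sibilant consonant) → -ifi → *fanifi*.
*suz*: final sound = /z/, a sibilant → -ru → *suzru*.

posiik, fanifi, suzru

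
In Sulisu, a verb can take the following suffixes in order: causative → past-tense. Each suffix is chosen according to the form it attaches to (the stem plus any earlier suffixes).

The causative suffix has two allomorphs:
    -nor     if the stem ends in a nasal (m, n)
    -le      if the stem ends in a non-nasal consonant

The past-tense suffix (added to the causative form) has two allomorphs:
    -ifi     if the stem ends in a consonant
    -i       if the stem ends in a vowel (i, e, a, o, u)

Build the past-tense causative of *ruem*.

ruemnorifi

Since the final consonant of *ruem* is /m/ (a nasal), it takes -nor, giving *ruemnor*.
The final sound of the causative form *ruemnor* is /r/, which is a consonant, so the past-tense suffix is -ifi, giving *ruemnorifi*.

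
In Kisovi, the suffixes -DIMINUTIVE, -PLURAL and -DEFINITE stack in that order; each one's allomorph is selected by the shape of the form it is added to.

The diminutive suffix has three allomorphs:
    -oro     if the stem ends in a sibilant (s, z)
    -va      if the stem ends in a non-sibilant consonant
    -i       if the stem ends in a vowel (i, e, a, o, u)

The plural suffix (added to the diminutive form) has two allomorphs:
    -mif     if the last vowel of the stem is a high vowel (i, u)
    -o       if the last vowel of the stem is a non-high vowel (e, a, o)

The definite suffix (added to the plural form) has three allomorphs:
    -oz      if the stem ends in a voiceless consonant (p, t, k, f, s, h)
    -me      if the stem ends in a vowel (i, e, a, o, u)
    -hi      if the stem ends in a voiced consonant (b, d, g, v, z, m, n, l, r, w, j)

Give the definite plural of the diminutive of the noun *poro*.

poroimifoz

The final sound of *poro* is /o/, which is a vowel, so the diminutive suffix is -i, giving *poroi*.
The diminutive form *poroi* — last vowel /i/ (a high vowel) → -mif → *poroimif*.
Since the final sound of the plural form *poroimif* is /f/ (a voiceless consonant), it takes -oz, giving *poroimifoz*.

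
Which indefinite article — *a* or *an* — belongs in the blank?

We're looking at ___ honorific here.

The indefinite article is chosen by the initial *sound* of the following word, not its spelling.
*honorific* begins with the sound /ɒ/ (silent h) — a vowel sound.
So the article is *an*: We're looking at an honorific here.

an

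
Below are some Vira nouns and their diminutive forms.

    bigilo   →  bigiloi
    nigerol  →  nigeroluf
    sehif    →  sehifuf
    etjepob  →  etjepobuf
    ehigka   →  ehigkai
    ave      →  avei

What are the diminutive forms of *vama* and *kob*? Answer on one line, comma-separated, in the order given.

vamai, kobuf

The pattern is consonant vs. vowel: -uf when the stem ends in a consonant (*nigerol*, *sehif*, *etjepob*); -i when the stem ends in a vowel (*bigilo*, *ehigka*, *ave*).
*vama*: final sound = /a/, a vowel → -i → *vamai*.
*kob*: final sound = /b/, a consonant → -uf → *kobuf*.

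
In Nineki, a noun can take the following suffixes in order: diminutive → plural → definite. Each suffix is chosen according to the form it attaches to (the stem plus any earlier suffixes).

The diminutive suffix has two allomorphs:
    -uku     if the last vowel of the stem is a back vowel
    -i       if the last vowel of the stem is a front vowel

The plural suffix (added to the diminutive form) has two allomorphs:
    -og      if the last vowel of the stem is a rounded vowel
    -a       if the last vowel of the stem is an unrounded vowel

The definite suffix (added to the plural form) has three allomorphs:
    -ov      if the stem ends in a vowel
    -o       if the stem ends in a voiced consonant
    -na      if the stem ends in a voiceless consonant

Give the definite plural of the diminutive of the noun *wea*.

The last vowel of *wea* is /a/, which is a back vowel, so the diminutive suffix is -uku, giving *weauku*.
The last vowel of the diminutive form *weauku* is /u/, which is a rounded vowel, so the plural suffix is -og, giving *weaukuog*.
The plural form *weaukuog* — final sound /g/ (a voiced consonant) → -o → *weaukuogo*.

weaukuogo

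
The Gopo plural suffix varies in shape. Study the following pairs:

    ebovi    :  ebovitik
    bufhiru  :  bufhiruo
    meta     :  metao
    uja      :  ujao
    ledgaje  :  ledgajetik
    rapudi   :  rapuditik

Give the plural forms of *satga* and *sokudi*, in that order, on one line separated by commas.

satgao, sokuditik

The alternation tracks the last vowel of the stem — -tik when the last vowel of the stem is a front vowel (*ebovi*, *ledgaje*, *rapudi*); -o when the last vowel of the stem is a back vowel (*bufhiru*, *meta*, *uja*).
*satga*: last vowel = /a/, a back vowel → -o → *satgao*.
Since the last vowel of *sokudi* is /i/ (a front vowel), it takes -tik, giving *sokuditik*.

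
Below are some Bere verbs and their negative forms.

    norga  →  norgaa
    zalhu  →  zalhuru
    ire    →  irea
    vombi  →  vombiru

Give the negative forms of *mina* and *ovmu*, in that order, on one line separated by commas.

The alternation tracks the last vowel of the stem — -ru when the last vowel of the stem is a high vowel (*zalhu*, *vombi*); -a when the last vowel of the stem is a non-high vowel (*norga*, *ire*).
Since the last vowel of *mina* is /a/ (a non-high vowel), it takes -a, giving *minaa*.
The last vowel of *ovmu* is /u/, which is a high vowel, so the suffix is -ru, giving *ovmuru*.

minaa, ovmuru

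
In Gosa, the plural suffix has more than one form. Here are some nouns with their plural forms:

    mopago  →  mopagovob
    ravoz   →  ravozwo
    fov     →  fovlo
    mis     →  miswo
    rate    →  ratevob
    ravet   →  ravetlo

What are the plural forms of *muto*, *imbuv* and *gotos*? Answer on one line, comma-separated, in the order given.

mutovob, imbuvlo, gotoswo

The alternation tracks the final sound of the stem — -wo when the stem ends in a sibilant (*ravoz*, *mis*); -lo when the stem ends in a non-sibilant consonant (*fov*, *ravet*); -vob when the stem ends in a vowel (*mopago*, *rate*).
*muto* — final sound /o/ (a vowel) → -vob → *mutovob*.
*imbuv*: final sound = /v/, a non-sibilant consonant → -lo → *imbuvlo*.
Since the final sound of *gotos* is /s/ (a sibilant), it takes -wo, giving *gotoswo*.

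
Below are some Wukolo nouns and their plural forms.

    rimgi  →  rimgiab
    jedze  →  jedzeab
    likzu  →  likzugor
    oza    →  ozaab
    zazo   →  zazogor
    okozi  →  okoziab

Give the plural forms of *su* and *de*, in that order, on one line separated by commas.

The pattern is rounding harmony: -gor when the last vowel of the stem is a rounded vowel (*likzu*, *zazo*); -ab when the last vowel of the stem is an unrounded vowel (*rimgi*, *jedze*, *oza*, *okozi*).
*su*: last vowel = /u/, a rounded vowel → -gor → *sugor*.
The last vowel of *de* is /e/, which is an unrounded vowel, so the suffix is -ab, giving *deab*.

sugor, deab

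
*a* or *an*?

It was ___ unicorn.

The indefinite article is chosen by the initial *sound* of the following word, not its spelling.
*unicorn* begins with the sound /juː/ (u pronounced /juː/) — a consonant sound.
So the article is *a*: It was a unicorn.

a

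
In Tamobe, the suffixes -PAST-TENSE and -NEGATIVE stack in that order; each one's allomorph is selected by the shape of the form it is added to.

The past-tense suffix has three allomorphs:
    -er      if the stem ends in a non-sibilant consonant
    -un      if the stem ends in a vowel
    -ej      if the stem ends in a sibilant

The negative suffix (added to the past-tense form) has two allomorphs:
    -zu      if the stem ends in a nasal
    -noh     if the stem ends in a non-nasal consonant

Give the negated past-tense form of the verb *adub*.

adubernoh

Since the final sound of *adub* is /b/ (a non-sibilant consonant), it takes -er, giving *aduber*.
The past-tense form *aduber*: final consonant = /r/, non-nasal → -noh → *adubernoh*.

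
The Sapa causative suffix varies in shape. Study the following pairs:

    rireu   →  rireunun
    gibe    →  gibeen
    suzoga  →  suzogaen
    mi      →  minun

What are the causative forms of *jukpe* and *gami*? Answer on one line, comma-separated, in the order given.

Looking at the last vowel of each stem: -nun when the last vowel of the stem is a high vowel (*rireu*, *mi*); -en when the last vowel of the stem is a non-high vowel (*gibe*, *suzoga*).
*jukpe* — last vowel /e/ (a non-high vowel) → -en → *jukpeen*.
*gami* — last vowel /i/ (a high vowel) → -nun → *gaminun*.

jukpeen, gaminun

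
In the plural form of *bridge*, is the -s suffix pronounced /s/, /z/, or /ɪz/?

The stem *bridge* ends in a sibilant (/s, z, ʃ, ʒ, tʃ, dʒ/).
The plural suffix surfaces as /ɪz/ after sibilants, /s/ after other voiceless consonants, and /z/ after other voiced sounds.
So the plural -s on *bridge* is pronounced /ɪz/.

/ɪz/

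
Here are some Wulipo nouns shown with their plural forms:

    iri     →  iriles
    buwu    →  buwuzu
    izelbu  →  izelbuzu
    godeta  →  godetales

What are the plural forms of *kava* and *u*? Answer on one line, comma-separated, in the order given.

kavales, uzu

The suffix is conditioned by the last vowel: -zu when the last vowel of the stem is a rounded vowel (*buwu*, *izelbu*); -les when the last vowel of the stem is an unrounded vowel (*iri*, *godeta*).
Since the last vowel of *kava* is /a/ (an unrounded vowel), it takes -les, giving *kavales*.
The last vowel of *u* is /u/, which is a rounded vowel, so the suffix is -zu, giving *uzu*.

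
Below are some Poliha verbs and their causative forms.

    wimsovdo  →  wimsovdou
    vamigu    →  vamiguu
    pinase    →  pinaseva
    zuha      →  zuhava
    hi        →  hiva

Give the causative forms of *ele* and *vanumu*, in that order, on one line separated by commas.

The pattern is rounding harmony: -u when the last vowel of the stem is a rounded vowel (*wimsovdo*, *vamigu*); -va when the last vowel of the stem is an unrounded vowel (*pinase*, *zuha*, *hi*).
Since the last vowel of *ele* is /e/ (an unrounded vowel), it takes -va, giving *eleva*.
The last vowel of *vanumu* is /u/, which is a rounded vowel, so the suffix is -u, giving *vanumuu*.

eleva, vanumuu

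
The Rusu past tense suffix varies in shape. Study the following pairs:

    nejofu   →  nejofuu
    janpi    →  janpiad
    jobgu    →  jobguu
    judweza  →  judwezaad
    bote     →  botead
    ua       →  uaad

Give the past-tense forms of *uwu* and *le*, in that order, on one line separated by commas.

uwuu, lead

The suffix is conditioned by the last vowel: -u when the last vowel of the stem is a rounded vowel (*nejofu*, *jobgu*); -ad when the last vowel of the stem is an unrounded vowel (*janpi*, *judweza*, *bote*, *ua*).
*uwu* — last vowel /u/ (a rounded vowel) → -u → *uwuu*.
Since the last vowel of *le* is /e/ (an unrounded vowel), it takes -ad, giving *lead*.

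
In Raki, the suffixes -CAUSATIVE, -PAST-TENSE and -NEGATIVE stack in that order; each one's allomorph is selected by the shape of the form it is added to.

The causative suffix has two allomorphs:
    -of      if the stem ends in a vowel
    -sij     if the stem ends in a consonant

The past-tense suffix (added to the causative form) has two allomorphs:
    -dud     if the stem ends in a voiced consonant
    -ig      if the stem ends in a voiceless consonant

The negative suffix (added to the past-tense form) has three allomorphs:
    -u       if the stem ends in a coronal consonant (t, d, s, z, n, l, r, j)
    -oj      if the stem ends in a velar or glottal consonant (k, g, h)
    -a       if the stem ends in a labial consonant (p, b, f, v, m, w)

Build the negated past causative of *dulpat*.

dulpatsijdudu

The final sound of *dulpat* is /t/, which is a consonant, so the causative suffix is -sij, giving *dulpatsij*.
The final consonant of the causative form *dulpatsij* is /j/, which is voiced, so the past-tense suffix is -dud, giving *dulpatsijdud*.
The past-tense form *dulpatsijdud*: final consonant = /d/, coronal → -u → *dulpatsijdudu*.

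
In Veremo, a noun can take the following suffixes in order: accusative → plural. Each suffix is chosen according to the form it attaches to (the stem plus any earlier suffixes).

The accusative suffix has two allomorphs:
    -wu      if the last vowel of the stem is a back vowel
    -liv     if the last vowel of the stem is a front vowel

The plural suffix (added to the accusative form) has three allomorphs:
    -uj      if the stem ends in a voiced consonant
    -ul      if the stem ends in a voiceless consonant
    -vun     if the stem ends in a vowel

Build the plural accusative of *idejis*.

Since the last vowel of *idejis* is /i/ (a front vowel), it takes -liv, giving *idejisliv*.
The accusative form *idejisliv* — final sound /v/ (a voiced consonant) → -uj → *idejislivuj*.

idejislivuj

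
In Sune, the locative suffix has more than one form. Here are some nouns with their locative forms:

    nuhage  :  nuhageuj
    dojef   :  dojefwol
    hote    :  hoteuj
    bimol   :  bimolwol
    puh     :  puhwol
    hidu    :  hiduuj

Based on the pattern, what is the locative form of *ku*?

The alternation tracks the final sound of the stem — -wol when the stem ends in a consonant (*dojef*, *bimol*, *puh*); -uj when the stem ends in a vowel (*nuhage*, *hote*, *hidu*).
*ku* — final sound /u/ (a vowel) → -uj → *kuuj*.

kuuj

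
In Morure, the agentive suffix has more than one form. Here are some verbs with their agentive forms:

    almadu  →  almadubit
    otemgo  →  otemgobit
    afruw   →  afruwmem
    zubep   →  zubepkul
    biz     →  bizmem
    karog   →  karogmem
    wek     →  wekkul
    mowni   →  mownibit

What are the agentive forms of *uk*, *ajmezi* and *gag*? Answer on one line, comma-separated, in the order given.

The suffix is conditioned by the final sound: -kul when the stem ends in a voiceless consonant (*zubep*, *wek*); -mem when the stem ends in a voiced consonant (*afruw*, *biz*, *karog*); -bit when the stem ends in a vowel (*almadu*, *otemgo*, *mowni*).
The final sound of *uk* is /k/, which is a voiceless consonant, so the suffix is -kul, giving *ukkul*.
*ajmezi*: final sound = /i/, a vowel → -bit → *ajmezibit*.
*gag*: final sound = /g/, a voiced consonant → -mem → *gagmem*.

ukkul, ajmezibit, gagmem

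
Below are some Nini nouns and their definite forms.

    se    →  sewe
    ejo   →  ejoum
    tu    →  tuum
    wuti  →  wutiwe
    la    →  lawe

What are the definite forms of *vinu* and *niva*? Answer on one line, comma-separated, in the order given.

vinuum, nivawe

The pattern is rounding harmony: -um when the last vowel of the stem is a rounded vowel (*ejo*, *tu*); -we when the last vowel of the stem is an unrounded vowel (*se*, *wuti*, *la*).
*vinu*: last vowel = /u/, a rounded vowel → -um → *vinuum*.
Since the last vowel of *niva* is /a/ (an unrounded vowel), it takes -we, giving *nivawe*.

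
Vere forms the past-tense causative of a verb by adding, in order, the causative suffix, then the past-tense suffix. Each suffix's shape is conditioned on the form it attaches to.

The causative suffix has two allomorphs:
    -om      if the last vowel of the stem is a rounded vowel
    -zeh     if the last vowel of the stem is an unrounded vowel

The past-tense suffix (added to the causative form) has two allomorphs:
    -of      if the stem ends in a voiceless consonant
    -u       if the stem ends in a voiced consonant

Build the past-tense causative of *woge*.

*woge* — last vowel /e/ (an unrounded vowel) → -zeh → *wogezeh*.
The causative form *wogezeh*: final consonant = /h/, voiceless → -of → *wogezehof*.

wogezehof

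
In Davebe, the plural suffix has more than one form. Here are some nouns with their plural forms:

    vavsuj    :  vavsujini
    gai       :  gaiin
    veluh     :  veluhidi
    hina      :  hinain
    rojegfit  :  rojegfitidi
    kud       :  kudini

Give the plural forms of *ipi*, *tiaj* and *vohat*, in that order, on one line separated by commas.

ipiin, tiajini, vohatidi

Looking at the final sound of each stem: -idi when the stem ends in a voiceless consonant (*veluh*, *rojegfit*); -ini when the stem ends in a voiced consonant (*vavsuj*, *kud*); -in when the stem ends in a vowel (*gai*, *hina*).
Since the final sound of *ipi* is /i/ (a vowel), it takes -in, giving *ipiin*.
*tiaj* — final sound /j/ (a voiced consonant) → -ini → *tiajini*.
The final sound of *vohat* is /t/, which is a voiceless consonant, so the suffix is -idi, giving *vohatidi*.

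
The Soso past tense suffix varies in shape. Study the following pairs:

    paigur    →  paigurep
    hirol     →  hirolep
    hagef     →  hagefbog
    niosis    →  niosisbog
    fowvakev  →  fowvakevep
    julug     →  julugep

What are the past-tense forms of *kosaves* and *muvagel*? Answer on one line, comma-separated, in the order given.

The suffix is conditioned by the final consonant: -bog when the stem ends in a voiceless consonant (*hagef*, *niosis*); -ep when the stem ends in a voiced consonant (*paigur*, *hirol*, *fowvakev*, *julug*).
Since the final consonant of *kosaves* is /s/ (voiceless), it takes -bog, giving *kosavesbog*.
*muvagel*: final consonant = /l/, voiced → -ep → *muvagelep*.

kosavesbog, muvagelep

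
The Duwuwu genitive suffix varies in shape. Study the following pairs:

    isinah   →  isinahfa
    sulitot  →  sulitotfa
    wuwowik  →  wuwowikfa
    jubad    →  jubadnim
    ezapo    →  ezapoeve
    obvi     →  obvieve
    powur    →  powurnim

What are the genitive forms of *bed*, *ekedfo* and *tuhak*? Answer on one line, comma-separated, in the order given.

bednim, ekedfoeve, tuhakfa

Looking at the final sound of each stem: -fa when the stem ends in a voiceless consonant (*isinah*, *sulitot*, *wuwowik*); -nim when the stem ends in a voiced consonant (*jubad*, *powur*); -eve when the stem ends in a vowel (*ezapo*, *obvi*).
Since the final sound of *bed* is /d/ (a voiced consonant), it takes -nim, giving *bednim*.
*ekedfo*: final sound = /o/, a vowel → -eve → *ekedfoeve*.
Since the final sound of *tuhak* is /k/ (a voiceless consonant), it takes -fa, giving *tuhakfa*.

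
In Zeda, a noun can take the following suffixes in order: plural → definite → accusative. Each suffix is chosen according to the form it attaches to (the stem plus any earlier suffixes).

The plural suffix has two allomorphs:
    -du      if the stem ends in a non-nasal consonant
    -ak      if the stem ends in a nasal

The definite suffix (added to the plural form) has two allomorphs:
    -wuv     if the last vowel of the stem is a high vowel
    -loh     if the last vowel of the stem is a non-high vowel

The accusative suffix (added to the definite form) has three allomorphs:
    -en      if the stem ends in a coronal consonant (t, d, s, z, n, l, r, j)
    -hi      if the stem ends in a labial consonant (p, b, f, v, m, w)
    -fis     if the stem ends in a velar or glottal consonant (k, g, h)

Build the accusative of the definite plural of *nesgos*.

nesgosduwuvhi

*nesgos* — final consonant /s/ (non-nasal) → -du → *nesgosdu*.
The plural form *nesgosdu* — last vowel /u/ (a high vowel) → -wuv → *nesgosduwuv*.
The definite form *nesgosduwuv* — final consonant /v/ (labial) → -hi → *nesgosduwuvhi*.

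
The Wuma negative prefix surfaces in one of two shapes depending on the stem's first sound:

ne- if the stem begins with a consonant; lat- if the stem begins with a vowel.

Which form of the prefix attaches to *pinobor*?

*pinobor*: first sound = /p/, a consonant → ne-.

ne-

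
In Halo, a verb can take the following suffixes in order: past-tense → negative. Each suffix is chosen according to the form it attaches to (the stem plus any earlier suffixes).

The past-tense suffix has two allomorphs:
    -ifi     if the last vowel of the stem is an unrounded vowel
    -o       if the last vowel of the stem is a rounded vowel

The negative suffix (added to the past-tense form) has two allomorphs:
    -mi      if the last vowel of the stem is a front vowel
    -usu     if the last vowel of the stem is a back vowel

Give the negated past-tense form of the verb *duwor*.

Since the last vowel of *duwor* is /o/ (a rounded vowel), it takes -o, giving *duworo*.
Since the last vowel of the past-tense form *duworo* is /o/ (a back vowel), it takes -usu, giving *duworousu*.

duworousu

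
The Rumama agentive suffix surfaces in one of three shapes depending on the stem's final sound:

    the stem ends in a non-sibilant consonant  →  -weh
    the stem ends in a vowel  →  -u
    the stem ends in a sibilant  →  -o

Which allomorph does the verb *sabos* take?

-o

Since the final sound of *sabos* is /s/ (a sibilant), it takes -o.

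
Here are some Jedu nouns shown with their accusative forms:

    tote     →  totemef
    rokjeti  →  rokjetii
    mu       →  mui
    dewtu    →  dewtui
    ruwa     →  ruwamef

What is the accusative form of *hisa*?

The pattern is height harmony: -i when the last vowel of the stem is a high vowel (*rokjeti*, *mu*, *dewtu*); -mef when the last vowel of the stem is a non-high vowel (*tote*, *ruwa*).
*hisa*: last vowel = /a/, a non-high vowel → -mef → *hisamef*.

hisamef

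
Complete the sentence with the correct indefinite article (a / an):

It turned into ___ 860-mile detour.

The indefinite article is chosen by the initial *sound* of the following word, not its spelling.
The number *860* is spoken "eight hundred …", beginning with /eɪt/ — a vowel sound.
So the article is *an*: It turned into an 860-mile detour.

an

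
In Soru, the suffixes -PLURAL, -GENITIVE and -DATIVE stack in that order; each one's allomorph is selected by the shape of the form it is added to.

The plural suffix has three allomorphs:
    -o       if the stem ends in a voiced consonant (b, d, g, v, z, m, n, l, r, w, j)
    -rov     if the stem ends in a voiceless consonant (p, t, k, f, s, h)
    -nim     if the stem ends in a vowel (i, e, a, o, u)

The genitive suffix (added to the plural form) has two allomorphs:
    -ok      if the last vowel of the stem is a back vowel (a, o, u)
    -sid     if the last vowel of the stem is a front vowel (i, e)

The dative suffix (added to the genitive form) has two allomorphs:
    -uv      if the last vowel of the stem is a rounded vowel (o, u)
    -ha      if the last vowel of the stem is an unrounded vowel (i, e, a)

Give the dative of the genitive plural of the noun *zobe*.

*zobe*: final sound = /e/, a vowel → -nim → *zobenim*.
Since the last vowel of the plural form *zobenim* is /i/ (a front vowel), it takes -sid, giving *zobenimsid*.
The last vowel of the genitive form *zobenimsid* is /i/, which is an unrounded vowel, so the dative suffix is -ha, giving *zobenimsidha*.

zobenimsidha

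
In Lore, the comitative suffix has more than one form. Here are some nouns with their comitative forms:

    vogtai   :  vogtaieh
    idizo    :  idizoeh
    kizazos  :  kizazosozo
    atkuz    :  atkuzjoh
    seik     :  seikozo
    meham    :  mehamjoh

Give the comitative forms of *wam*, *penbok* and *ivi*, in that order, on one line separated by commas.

The suffix is conditioned by the final sound: -ozo when the stem ends in a voiceless consonant (*kizazos*, *seik*); -joh when the stem ends in a voiced consonant (*atkuz*, *meham*); -eh when the stem ends in a vowel (*vogtai*, *idizo*).
*wam*: final sound = /m/, a voiced consonant → -joh → *wamjoh*.
*penbok*: final sound = /k/, a voiceless consonant → -ozo → *penbokozo*.
Since the final sound of *ivi* is /i/ (a vowel), it takes -eh, giving *ivieh*.

wamjoh, penbokozo, ivieh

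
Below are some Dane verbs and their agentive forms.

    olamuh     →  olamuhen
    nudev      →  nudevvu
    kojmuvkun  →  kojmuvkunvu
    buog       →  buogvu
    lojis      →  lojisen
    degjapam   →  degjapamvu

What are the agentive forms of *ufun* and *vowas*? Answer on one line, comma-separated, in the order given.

ufunvu, vowasen

The alternation tracks the final consonant of the stem — -en when the stem ends in a voiceless consonant (*olamuh*, *lojis*); -vu when the stem ends in a voiced consonant (*nudev*, *kojmuvkun*, *buog*, *degjapam*).
*ufun*: final consonant = /n/, voiced → -vu → *ufunvu*.
Since the final consonant of *vowas* is /s/ (voiceless), it takes -en, giving *vowasen*.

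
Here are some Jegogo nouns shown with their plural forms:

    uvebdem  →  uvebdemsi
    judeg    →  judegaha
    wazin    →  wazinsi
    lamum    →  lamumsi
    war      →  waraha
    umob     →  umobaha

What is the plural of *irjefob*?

Looking at the final consonant of each stem: -si when the stem ends in a nasal (*uvebdem*, *wazin*, *lamum*); -aha when the stem ends in a non-nasal consonant (*judeg*, *war*, *umob*).
*irjefob* — final consonant /b/ (non-nasal) → -aha → *irjefobaha*.

irjefobaha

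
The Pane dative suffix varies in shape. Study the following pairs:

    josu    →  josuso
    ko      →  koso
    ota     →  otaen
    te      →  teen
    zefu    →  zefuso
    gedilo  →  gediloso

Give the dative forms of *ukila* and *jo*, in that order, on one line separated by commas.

ukilaen, joso

The alternation tracks the last vowel of the stem — -so when the last vowel of the stem is a rounded vowel (*josu*, *ko*, *zefu*, *gedilo*); -en when the last vowel of the stem is an unrounded vowel (*ota*, *te*).
The last vowel of *ukila* is /a/, which is an unrounded vowel, so the suffix is -en, giving *ukilaen*.
*jo* — last vowel /o/ (a rounded vowel) → -so → *joso*.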